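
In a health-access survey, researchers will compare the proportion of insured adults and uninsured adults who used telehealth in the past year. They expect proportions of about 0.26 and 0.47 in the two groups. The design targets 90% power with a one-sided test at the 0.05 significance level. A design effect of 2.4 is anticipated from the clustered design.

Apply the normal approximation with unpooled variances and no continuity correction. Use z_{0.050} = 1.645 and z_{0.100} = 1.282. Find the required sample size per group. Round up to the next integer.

n = 206 per group

n = (z_α + z_β)² · [p₁(1−p₁) + p₂(1−p₂)] / (p₁ − p₂)²
  = (1.645 + 1.282)² · (0.26·0.74 + 0.47·0.53) / (-0.21)²
  = (2.927)² · (0.1924 + 0.2491) / 0.0441
  = 8.5673 · 0.4415 / 0.0441
  = 85.77
Design effect: 2.4 × 85.77 = 205.85.
Round up → n = 206 per group.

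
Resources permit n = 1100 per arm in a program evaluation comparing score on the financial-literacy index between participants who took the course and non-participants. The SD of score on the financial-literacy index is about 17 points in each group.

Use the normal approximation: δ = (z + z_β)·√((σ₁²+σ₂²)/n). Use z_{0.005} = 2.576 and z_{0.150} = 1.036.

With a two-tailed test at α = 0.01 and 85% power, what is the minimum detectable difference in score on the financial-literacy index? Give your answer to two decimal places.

δ = (z_{α/2} + z_β) · √((σ₁²+σ₂²)/n)
  = (2.576 + 1.036) · √(578/1100)
  = 3.612 · √0.52545
  = 3.612 · 0.7249
  = 2.6183

Minimum detectable difference ≈ 2.62 points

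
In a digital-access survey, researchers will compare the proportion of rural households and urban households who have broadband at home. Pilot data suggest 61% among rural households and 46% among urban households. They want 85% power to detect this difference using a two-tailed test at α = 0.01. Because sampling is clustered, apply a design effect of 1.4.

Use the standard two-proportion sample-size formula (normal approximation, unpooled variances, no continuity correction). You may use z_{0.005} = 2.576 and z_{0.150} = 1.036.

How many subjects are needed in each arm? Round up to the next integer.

n = (z_{α/2} + z_β)² · [p₁(1−p₁) + p₂(1−p₂)] / (p₁ − p₂)²
  = (2.576 + 1.036)² · (0.61·0.39 + 0.46·0.54) / (0.15)²
  = (3.612)² · (0.2379 + 0.2484) / 0.0225
  = 13.0465 · 0.4863 / 0.0225
  = 281.98
Design effect: 1.4 × 281.98 = 394.77.
Round up → n = 395 per group.

n = 395 per group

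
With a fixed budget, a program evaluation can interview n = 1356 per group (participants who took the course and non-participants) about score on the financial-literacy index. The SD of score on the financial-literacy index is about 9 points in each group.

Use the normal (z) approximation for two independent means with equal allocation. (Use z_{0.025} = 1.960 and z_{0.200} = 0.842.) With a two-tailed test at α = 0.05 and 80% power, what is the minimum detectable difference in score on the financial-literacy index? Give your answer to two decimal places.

Minimum detectable difference ≈ 0.97 points

δ = (z_{α/2} + z_β) · √((σ₁²+σ₂²)/n)
  = (1.960 + 0.842) · √(162/1356)
  = 2.802 · √0.11947
  = 2.802 · 0.3456
  = 0.9685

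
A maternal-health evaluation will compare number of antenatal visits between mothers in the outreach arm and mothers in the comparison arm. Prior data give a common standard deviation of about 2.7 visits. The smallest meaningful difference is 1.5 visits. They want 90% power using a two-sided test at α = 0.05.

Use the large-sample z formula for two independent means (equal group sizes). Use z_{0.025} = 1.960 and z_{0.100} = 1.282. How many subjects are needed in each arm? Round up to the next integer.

n = 69 per group

n = (z_{α/2} + z_β)² · (σ₁² + σ₂²) / δ²
  = (1.960 + 1.282)² · (2·2.7² = 14.58) / 1.5²
  = 10.5106 · 14.58 / 2.25
  = 68.11
Round up → n = 69 per group.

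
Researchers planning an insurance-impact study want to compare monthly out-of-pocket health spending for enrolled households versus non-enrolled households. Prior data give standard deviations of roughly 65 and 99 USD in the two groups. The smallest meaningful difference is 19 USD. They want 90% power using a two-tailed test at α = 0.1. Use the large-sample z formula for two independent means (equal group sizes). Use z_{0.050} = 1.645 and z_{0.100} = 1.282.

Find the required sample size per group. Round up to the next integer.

n = (z_{α/2} + z_β)² · (σ₁² + σ₂²) / δ²
  = (1.645 + 1.282)² · (65² + 99² = 14026) / 19²
  = 8.5673 · 14026 / 361
  = 332.87
Round up → n = 333 per group.

n = 333 per group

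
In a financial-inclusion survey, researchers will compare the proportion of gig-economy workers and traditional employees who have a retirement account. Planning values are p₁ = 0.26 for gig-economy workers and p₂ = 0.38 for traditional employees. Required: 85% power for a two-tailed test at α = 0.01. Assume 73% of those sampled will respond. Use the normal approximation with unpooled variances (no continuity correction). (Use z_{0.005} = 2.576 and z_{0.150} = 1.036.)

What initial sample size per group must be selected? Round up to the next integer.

n = (z_{α/2} + z_β)² · [p₁(1−p₁) + p₂(1−p₂)] / (p₁ − p₂)²
  = (2.576 + 1.036)² · (0.26·0.74 + 0.38·0.62) / (-0.12)²
  = (3.612)² · (0.1924 + 0.2356) / 0.0144
  = 13.0465 · 0.4280 / 0.0144
  = 387.77
Adjust for 73% response: 387.77 / 0.73 = 531.19.
Round up → n = 532 per group.

n = 532 per group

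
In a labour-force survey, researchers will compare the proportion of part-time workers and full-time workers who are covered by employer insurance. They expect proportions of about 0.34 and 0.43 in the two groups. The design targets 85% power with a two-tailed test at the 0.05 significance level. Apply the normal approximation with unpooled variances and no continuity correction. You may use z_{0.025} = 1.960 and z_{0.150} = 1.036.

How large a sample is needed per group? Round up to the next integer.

n = 521 per group

n = (z_{α/2} + z_β)² · [p₁(1−p₁) + p₂(1−p₂)] / (p₁ − p₂)²
  = (1.960 + 1.036)² · (0.34·0.66 + 0.43·0.57) / (-0.09)²
  = (2.996)² · (0.2244 + 0.2451) / 0.0081
  = 8.9760 · 0.4695 / 0.0081
  = 520.28
Round up → n = 521 per group.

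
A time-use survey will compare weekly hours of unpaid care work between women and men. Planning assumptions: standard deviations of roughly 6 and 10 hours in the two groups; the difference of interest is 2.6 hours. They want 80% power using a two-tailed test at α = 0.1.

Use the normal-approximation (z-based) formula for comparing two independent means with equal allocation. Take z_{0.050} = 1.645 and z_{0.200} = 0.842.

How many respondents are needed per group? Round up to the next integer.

n = 125 per group

n = (z_{α/2} + z_β)² · (σ₁² + σ₂²) / δ²
  = (1.645 + 0.842)² · (6² + 10² = 136) / 2.6²
  = 6.1852 · 136 / 6.76
  = 124.44
Round up → n = 125 per group.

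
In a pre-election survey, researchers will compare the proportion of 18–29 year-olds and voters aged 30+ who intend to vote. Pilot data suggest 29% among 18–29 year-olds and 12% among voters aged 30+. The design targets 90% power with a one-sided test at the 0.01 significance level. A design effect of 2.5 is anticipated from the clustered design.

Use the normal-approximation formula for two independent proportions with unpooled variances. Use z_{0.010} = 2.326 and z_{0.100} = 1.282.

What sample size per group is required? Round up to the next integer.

n = (z_α + z_β)² · [p₁(1−p₁) + p₂(1−p₂)] / (p₁ − p₂)²
  = (2.326 + 1.282)² · (0.29·0.71 + 0.12·0.88) / (0.17)²
  = (3.608)² · (0.2059 + 0.1056) / 0.0289
  = 13.0177 · 0.3115 / 0.0289
  = 140.31
Design effect: 2.5 × 140.31 = 350.78.
Round up → n = 351 per group.

n = 351 per group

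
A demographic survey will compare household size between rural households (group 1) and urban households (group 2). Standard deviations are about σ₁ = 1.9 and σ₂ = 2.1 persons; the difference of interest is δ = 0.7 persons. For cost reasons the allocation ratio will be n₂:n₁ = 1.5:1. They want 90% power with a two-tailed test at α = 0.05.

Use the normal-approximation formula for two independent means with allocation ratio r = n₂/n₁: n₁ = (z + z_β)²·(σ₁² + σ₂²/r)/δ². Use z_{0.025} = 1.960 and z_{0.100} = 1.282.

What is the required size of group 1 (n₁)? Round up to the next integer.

n₁ = (z_{α/2} + z_β)² · (σ₁² + σ₂²/r) / δ²
   = (1.960 + 1.282)² · (1.9² + 2.1²/1.5) / 0.7²
   = 10.5106 · (3.61 + 2.94) / 0.49
   = 10.5106 · 6.55 / 0.49
   = 140.50
Round up → n₁ = 141; n₂ = r·n₁ = 1.5 × 141 = 212.

n₁ = 141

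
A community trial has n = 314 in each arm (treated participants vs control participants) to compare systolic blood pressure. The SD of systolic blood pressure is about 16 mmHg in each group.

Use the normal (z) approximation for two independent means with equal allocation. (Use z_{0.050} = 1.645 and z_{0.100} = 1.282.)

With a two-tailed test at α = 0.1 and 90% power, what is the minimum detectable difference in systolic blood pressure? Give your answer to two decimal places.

Minimum detectable difference ≈ 3.74 mmHg

δ = (z_{α/2} + z_β) · √((σ₁²+σ₂²)/n)
  = (1.645 + 1.282) · √(512/314)
  = 2.927 · √1.6306
  = 2.927 · 1.2769
  = 3.7376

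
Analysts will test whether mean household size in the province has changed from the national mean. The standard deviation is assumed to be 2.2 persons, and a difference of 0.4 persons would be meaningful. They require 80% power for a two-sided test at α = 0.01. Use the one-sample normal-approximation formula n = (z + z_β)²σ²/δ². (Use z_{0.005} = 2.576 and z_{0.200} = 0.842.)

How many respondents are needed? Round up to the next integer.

n = (z_{α/2} + z_β)² · σ² / δ²
  = (2.576 + 0.842)² · 2.2² / 0.4²
  = 11.6827 · 4.84 / 0.16
  = 353.40
Round up → n = 354.

n = 354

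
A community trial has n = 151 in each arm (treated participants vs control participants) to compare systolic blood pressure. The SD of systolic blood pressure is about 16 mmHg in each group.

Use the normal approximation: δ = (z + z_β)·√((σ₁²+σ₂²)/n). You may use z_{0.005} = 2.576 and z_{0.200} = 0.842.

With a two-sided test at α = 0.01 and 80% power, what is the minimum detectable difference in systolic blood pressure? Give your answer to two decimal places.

Minimum detectable difference ≈ 6.29 mmHg

δ = (z_{α/2} + z_β) · √((σ₁²+σ₂²)/n)
  = (2.576 + 0.842) · √(512/151)
  = 3.418 · √3.3907
  = 3.418 · 1.8414
  = 6.2939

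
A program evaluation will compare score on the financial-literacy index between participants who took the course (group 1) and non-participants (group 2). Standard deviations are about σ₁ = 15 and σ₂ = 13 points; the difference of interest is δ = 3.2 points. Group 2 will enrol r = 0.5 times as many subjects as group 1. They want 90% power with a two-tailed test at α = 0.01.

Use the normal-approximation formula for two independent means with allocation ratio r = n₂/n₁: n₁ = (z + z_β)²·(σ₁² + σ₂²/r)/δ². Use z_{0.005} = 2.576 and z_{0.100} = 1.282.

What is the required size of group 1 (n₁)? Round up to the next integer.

n₁ = 819

n₁ = (z_{α/2} + z_β)² · (σ₁² + σ₂²/r) / δ²
   = (2.576 + 1.282)² · (15² + 13²/0.5) / 3.2²
   = 14.8842 · (225 + 338) / 10.24
   = 14.8842 · 563 / 10.24
   = 818.34
Round up → n₁ = 819; n₂ = r·n₁ = 0.5 × 819 = 410.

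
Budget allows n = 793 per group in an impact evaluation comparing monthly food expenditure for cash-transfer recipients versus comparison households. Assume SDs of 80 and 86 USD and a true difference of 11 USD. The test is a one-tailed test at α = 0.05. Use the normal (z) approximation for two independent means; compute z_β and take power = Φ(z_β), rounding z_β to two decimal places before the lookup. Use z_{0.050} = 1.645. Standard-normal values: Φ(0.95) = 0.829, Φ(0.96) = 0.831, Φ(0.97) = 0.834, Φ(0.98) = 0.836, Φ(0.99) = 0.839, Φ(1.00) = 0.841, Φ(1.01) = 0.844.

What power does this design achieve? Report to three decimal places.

Power ≈ 0.839

z_β = δ·√(n/(σ₁²+σ₂²)) − z_α
    = 11 · √(793/13796) − 1.645
    = 11 · 0.23975 − 1.645
    = 2.6373 − 1.645 = 0.9923 → 0.99
Power = Φ(0.99) = 0.839.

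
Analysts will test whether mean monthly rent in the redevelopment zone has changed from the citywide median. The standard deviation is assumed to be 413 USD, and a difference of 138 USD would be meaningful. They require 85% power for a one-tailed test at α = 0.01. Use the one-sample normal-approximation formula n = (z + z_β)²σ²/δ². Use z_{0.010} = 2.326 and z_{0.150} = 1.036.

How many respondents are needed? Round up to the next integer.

n = 102

n = (z_α + z_β)² · σ² / δ²
  = (2.326 + 1.036)² · 413² / 138²
  = 11.3030 · 170569 / 19044
  = 101.24
Round up → n = 102.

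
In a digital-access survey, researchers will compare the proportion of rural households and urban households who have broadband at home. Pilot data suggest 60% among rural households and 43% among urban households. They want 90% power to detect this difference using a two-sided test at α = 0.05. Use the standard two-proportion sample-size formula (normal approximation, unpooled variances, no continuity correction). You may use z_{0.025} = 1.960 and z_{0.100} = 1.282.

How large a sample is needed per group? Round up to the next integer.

n = (z_{α/2} + z_β)² · [p₁(1−p₁) + p₂(1−p₂)] / (p₁ − p₂)²
  = (1.960 + 1.282)² · (0.60·0.40 + 0.43·0.57) / (0.17)²
  = (3.242)² · (0.2400 + 0.2451) / 0.0289
  = 10.5106 · 0.4851 / 0.0289
  = 176.42
Round up → n = 177 per group.

n = 177 per group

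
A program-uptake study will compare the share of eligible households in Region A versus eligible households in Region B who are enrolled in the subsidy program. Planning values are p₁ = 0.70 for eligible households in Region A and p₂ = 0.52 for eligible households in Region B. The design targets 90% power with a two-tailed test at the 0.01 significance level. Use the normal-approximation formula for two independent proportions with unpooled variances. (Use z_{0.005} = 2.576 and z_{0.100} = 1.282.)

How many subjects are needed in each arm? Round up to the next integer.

n = 212 per group

n = (z_{α/2} + z_β)² · [p₁(1−p₁) + p₂(1−p₂)] / (p₁ − p₂)²
  = (2.576 + 1.282)² · (0.70·0.30 + 0.52·0.48) / (0.18)²
  = (3.858)² · (0.2100 + 0.2496) / 0.0324
  = 14.8842 · 0.4596 / 0.0324
  = 211.13
Round up → n = 212 per group.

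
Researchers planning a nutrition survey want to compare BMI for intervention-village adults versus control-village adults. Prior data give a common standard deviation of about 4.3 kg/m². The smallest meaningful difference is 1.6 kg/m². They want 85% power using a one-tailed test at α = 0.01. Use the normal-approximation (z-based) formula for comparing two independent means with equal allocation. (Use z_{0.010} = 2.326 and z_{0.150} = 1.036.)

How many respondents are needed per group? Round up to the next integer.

n = 164 per group

n = (z_α + z_β)² · (σ₁² + σ₂²) / δ²
  = (2.326 + 1.036)² · (2·4.3² = 36.98) / 1.6²
  = 11.3030 · 36.98 / 2.56
  = 163.28
Round up → n = 164 per group.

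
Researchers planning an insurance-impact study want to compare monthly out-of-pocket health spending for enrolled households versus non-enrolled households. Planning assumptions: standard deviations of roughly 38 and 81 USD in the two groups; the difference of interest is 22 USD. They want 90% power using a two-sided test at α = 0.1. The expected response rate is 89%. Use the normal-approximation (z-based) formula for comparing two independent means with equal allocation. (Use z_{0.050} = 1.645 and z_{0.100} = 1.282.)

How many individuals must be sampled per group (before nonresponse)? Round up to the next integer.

n = 160 per group

n = (z_{α/2} + z_β)² · (σ₁² + σ₂²) / δ²
  = (1.645 + 1.282)² · (38² + 81² = 8005) / 22²
  = 8.5673 · 8005 / 484
  = 141.70
Adjust for 89% response: 141.70 / 0.89 = 159.21.
Round up → n = 160 per group.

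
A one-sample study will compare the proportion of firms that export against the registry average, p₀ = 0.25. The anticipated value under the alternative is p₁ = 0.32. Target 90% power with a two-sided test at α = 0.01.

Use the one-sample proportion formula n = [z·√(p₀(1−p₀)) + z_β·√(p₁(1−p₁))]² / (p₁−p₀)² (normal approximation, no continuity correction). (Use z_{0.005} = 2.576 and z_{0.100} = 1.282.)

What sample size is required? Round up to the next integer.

n = 600

n = [z_{α/2}·√(p₀q₀) + z_β·√(p₁q₁)]² / (p₁ − p₀)²
  = [2.576·√(0.25·0.75) + 1.282·√(0.32·0.68)]² / (0.07)²
  = [2.576·0.4330 + 1.282·0.4665]² / 0.0049
  = [1.7135]² / 0.0049
  = 599.17
Round up → n = 600.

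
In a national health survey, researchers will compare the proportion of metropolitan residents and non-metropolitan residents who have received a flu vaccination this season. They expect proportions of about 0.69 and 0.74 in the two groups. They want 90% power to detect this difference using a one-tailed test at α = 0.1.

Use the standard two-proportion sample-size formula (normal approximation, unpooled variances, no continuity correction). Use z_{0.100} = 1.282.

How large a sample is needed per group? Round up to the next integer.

n = 1069 per group

n = (z_α + z_β)² · [p₁(1−p₁) + p₂(1−p₂)] / (p₁ − p₂)²
  = (1.282 + 1.282)² · (0.69·0.31 + 0.74·0.26) / (-0.05)²
  = (2.564)² · (0.2139 + 0.1924) / 0.0025
  = 6.5741 · 0.4063 / 0.0025
  = 1068.42
Round up → n = 1069 per group.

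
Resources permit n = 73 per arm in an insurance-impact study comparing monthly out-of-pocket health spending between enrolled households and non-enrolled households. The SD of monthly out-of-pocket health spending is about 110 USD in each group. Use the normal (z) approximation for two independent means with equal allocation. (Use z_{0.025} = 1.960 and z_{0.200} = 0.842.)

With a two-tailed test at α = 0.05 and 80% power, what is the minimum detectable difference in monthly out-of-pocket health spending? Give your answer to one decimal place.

δ = (z_{α/2} + z_β) · √((σ₁²+σ₂²)/n)
  = (1.960 + 0.842) · √(24200/73)
  = 2.802 · √331.5068
  = 2.802 · 18.2073
  = 51.0169

Minimum detectable difference ≈ 51.0 USD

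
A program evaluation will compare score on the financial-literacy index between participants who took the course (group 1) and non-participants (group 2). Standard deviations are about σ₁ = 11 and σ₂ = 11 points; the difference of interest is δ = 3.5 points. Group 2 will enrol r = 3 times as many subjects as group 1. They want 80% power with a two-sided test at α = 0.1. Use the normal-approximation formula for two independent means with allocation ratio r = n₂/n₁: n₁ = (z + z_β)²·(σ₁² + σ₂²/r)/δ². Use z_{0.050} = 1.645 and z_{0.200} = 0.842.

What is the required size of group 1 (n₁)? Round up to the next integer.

n₁ = (z_{α/2} + z_β)² · (σ₁² + σ₂²/r) / δ²
   = (1.645 + 0.842)² · (11² + 11²/3) / 3.5²
   = 6.1852 · (121 + 40.3333) / 12.25
   = 6.1852 · 161.3333 / 12.25
   = 81.46
Round up → n₁ = 82; n₂ = r·n₁ = 3 × 82 = 246.

n₁ = 82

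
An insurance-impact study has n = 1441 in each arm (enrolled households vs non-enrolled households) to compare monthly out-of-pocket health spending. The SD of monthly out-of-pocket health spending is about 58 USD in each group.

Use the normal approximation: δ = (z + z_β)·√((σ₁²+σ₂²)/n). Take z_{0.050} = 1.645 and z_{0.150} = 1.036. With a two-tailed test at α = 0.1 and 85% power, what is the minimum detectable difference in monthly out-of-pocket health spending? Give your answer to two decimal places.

δ = (z_{α/2} + z_β) · √((σ₁²+σ₂²)/n)
  = (1.645 + 1.036) · √(6728/1441)
  = 2.681 · √4.669
  = 2.681 · 2.1608
  = 5.7931

Minimum detectable difference ≈ 5.79 USD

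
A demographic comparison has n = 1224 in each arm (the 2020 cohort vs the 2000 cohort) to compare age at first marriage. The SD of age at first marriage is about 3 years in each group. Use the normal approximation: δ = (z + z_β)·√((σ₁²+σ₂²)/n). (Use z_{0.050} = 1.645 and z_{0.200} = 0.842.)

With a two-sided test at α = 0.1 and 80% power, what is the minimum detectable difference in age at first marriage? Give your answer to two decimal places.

Minimum detectable difference ≈ 0.30 years

δ = (z_{α/2} + z_β) · √((σ₁²+σ₂²)/n)
  = (1.645 + 0.842) · √(18/1224)
  = 2.487 · √0.01471
  = 2.487 · 0.1213
  = 0.3016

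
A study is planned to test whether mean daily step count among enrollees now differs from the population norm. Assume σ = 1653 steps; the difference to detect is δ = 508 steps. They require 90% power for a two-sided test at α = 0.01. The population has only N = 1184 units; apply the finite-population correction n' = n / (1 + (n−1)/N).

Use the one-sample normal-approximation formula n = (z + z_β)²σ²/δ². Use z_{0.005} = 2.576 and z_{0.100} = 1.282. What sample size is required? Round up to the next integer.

n = (z_{α/2} + z_β)² · σ² / δ²
  = (2.576 + 1.282)² · 1653² / 508²
  = 14.8842 · 2732409 / 258064
  = 157.60
Finite-population correction (N = 1184): 157.60 / (1 + (157.60 − 1)/1184) = 139.19.
Round up → n = 140.

n = 140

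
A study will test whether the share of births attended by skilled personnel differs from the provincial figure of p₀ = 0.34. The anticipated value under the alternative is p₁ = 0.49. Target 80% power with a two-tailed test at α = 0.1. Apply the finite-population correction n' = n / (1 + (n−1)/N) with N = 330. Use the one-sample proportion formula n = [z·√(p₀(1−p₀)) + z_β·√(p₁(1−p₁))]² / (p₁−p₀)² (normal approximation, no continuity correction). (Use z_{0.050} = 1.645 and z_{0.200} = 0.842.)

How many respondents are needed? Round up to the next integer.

n = 54

n = [z_{α/2}·√(p₀q₀) + z_β·√(p₁q₁)]² / (p₁ − p₀)²
  = [1.645·√(0.34·0.66) + 0.842·√(0.49·0.51)]² / (0.15)²
  = [1.645·0.4737 + 0.842·0.4999]² / 0.0225
  = [1.2002]² / 0.0225
  = 64.02
Finite-population correction (N = 330): 64.02 / (1 + (64.02 − 1)/330) = 53.75.
Round up → n = 54.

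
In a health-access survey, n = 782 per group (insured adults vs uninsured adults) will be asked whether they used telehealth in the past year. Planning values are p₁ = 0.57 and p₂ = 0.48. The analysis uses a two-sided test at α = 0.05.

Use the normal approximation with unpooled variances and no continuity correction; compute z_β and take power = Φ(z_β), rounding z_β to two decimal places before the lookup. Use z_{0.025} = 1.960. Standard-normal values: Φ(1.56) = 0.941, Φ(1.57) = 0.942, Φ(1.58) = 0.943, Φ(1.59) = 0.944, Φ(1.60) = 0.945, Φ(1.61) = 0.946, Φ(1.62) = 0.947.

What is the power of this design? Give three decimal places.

Power ≈ 0.947

z_β = |p₁−p₂|·√(n/[p₁q₁+p₂q₂]) − z_{α/2}
    = 0.09 · √(782/0.4947) − 1.960
    = 0.09 · 39.7587 − 1.960
    = 3.5783 − 1.960 = 1.6183 → 1.62
Power = Φ(1.62) = 0.947.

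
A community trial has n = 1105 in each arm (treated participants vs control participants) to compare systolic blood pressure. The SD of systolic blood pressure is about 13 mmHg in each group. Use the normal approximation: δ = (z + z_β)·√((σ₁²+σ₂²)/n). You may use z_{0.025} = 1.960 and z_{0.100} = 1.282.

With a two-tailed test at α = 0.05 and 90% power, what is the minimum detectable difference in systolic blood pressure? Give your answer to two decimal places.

Minimum detectable difference ≈ 1.79 mmHg

δ = (z_{α/2} + z_β) · √((σ₁²+σ₂²)/n)
  = (1.960 + 1.282) · √(338/1105)
  = 3.242 · √0.30588
  = 3.242 · 0.5531
  = 1.7930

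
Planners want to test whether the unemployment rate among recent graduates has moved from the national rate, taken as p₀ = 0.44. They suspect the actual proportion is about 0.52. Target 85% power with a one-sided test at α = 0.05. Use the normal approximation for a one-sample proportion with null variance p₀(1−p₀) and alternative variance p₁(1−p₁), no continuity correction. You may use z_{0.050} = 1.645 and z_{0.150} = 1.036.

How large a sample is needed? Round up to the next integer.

n = 279

n = [z_α·√(p₀q₀) + z_β·√(p₁q₁)]² / (p₁ − p₀)²
  = [1.645·√(0.44·0.56) + 1.036·√(0.52·0.48)]² / (0.08)²
  = [1.645·0.4964 + 1.036·0.4996]² / 0.0064
  = [1.3341]² / 0.0064
  = 278.11
Round up → n = 279.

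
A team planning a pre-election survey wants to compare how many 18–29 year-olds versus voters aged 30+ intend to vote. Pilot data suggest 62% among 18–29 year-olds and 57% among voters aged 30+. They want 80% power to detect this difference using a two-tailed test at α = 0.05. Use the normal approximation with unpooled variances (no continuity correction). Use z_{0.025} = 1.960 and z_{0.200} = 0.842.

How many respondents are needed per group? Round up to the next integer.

n = 1510 per group

n = (z_{α/2} + z_β)² · [p₁(1−p₁) + p₂(1−p₂)] / (p₁ − p₂)²
  = (1.960 + 0.842)² · (0.62·0.38 + 0.57·0.43) / (0.05)²
  = (2.802)² · (0.2356 + 0.2451) / 0.0025
  = 7.8512 · 0.4807 / 0.0025
  = 1509.63
Round up → n = 1510 per group.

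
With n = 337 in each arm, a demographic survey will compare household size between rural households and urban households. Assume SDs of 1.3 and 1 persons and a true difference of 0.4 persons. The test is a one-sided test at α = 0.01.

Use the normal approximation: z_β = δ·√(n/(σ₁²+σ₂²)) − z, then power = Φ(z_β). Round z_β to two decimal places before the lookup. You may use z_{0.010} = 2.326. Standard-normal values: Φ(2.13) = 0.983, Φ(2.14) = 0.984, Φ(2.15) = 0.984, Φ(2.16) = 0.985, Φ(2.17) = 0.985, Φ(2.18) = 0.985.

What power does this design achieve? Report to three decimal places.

Power ≈ 0.984

z_β = δ·√(n/(σ₁²+σ₂²)) − z_α
    = 0.4 · √(337/2.69) − 2.326
    = 0.4 · 11.19280 − 2.326
    = 4.4771 − 2.326 = 2.1511 → 2.15
Power = Φ(2.15) = 0.984.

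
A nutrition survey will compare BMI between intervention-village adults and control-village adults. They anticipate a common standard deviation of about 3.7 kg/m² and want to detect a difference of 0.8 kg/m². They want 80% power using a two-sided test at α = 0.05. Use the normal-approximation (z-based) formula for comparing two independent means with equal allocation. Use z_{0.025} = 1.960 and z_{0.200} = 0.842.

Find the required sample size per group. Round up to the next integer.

n = 336 per group

n = (z_{α/2} + z_β)² · (σ₁² + σ₂²) / δ²
  = (1.960 + 0.842)² · (2·3.7² = 27.38) / 0.8²
  = 7.8512 · 27.38 / 0.64
  = 335.88
Round up → n = 336 per group.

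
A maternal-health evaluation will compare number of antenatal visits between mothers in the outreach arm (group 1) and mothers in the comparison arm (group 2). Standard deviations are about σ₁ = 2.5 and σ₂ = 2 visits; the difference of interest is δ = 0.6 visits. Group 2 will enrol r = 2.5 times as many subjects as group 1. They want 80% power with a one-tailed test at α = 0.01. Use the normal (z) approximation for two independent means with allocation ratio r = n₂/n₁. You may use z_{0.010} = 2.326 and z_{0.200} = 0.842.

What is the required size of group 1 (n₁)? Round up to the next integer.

n₁ = 219

n₁ = (z_α + z_β)² · (σ₁² + σ₂²/r) / δ²
   = (2.326 + 0.842)² · (2.5² + 2²/2.5) / 0.6²
   = 10.0362 · (6.25 + 1.6) / 0.36
   = 10.0362 · 7.85 / 0.36
   = 218.85
Round up → n₁ = 219; n₂ = r·n₁ = 2.5 × 219 = 548.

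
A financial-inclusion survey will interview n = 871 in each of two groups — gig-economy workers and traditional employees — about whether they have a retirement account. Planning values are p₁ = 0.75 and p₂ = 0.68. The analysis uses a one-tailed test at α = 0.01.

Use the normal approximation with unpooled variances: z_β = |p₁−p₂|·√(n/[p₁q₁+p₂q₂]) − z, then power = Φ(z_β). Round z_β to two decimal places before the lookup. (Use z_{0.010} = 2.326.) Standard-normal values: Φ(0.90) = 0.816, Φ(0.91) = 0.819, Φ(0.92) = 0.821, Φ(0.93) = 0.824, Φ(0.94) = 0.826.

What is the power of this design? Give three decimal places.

z_β = |p₁−p₂|·√(n/[p₁q₁+p₂q₂]) − z_α
    = 0.07 · √(871/0.4051) − 2.326
    = 0.07 · 46.3690 − 2.326
    = 3.2458 − 2.326 = 0.9198 → 0.92
Power = Φ(0.92) = 0.821.

Power ≈ 0.821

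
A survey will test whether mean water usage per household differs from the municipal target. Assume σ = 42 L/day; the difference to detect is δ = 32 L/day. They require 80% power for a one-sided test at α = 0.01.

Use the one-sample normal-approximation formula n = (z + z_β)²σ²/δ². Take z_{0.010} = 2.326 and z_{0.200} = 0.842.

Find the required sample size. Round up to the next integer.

n = (z_α + z_β)² · σ² / δ²
  = (2.326 + 0.842)² · 42² / 32²
  = 10.0362 · 1764 / 1024
  = 17.29
Round up → n = 18.

n = 18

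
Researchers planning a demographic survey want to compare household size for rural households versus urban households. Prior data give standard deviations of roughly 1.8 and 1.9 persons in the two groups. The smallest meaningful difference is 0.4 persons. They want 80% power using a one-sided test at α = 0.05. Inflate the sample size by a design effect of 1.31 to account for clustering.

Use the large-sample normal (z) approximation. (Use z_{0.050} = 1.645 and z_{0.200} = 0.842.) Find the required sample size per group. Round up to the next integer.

n = 347 per group

n = (z_α + z_β)² · (σ₁² + σ₂²) / δ²
  = (1.645 + 0.842)² · (1.8² + 1.9² = 6.85) / 0.4²
  = 6.1852 · 6.85 / 0.16
  = 264.80
Design effect: 1.31 × 264.80 = 346.89.
Round up → n = 347 per group.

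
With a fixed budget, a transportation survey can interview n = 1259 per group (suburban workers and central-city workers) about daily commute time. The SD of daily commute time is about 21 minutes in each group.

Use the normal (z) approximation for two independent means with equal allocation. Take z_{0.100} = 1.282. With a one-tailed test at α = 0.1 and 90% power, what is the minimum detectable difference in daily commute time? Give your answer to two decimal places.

δ = (z_α + z_β) · √((σ₁²+σ₂²)/n)
  = (1.282 + 1.282) · √(882/1259)
  = 2.564 · √0.70056
  = 2.564 · 0.8370
  = 2.1460

Minimum detectable difference ≈ 2.15 minutes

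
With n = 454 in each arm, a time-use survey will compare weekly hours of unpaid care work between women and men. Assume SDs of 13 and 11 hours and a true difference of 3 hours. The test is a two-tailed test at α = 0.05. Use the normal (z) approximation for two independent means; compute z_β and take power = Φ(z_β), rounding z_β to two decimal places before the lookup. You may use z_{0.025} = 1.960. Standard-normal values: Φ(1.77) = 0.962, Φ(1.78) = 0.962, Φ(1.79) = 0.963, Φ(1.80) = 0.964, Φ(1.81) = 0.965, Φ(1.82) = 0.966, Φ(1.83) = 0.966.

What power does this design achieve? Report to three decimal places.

z_β = δ·√(n/(σ₁²+σ₂²)) − z_{α/2}
    = 3 · √(454/290) − 1.960
    = 3 · 1.25121 − 1.960
    = 3.7536 − 1.960 = 1.7936 → 1.79
Power = Φ(1.79) = 0.963.

Power ≈ 0.963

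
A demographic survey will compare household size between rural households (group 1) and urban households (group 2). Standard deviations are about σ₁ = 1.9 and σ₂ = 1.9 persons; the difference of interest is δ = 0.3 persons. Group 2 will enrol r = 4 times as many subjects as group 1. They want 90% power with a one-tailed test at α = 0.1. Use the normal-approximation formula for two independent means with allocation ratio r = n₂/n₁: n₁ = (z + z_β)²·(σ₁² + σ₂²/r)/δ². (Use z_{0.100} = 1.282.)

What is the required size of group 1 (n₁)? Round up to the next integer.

n₁ = (z_α + z_β)² · (σ₁² + σ₂²/r) / δ²
   = (1.282 + 1.282)² · (1.9² + 1.9²/4) / 0.3²
   = 6.5741 · (3.61 + 0.9025) / 0.09
   = 6.5741 · 4.5125 / 0.09
   = 329.62
Round up → n₁ = 330; n₂ = r·n₁ = 4 × 330 = 1320.

n₁ = 330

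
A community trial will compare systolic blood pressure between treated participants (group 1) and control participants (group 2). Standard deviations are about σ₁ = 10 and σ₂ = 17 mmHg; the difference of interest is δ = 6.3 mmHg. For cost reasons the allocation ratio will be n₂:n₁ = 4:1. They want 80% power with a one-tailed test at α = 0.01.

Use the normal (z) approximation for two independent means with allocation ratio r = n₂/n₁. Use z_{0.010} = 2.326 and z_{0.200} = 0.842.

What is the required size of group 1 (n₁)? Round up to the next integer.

n₁ = 44

n₁ = (z_α + z_β)² · (σ₁² + σ₂²/r) / δ²
   = (2.326 + 0.842)² · (10² + 17²/4) / 6.3²
   = 10.0362 · (100 + 72.25) / 39.69
   = 10.0362 · 172.25 / 39.69
   = 43.56
Round up → n₁ = 44; n₂ = r·n₁ = 4 × 44 = 176.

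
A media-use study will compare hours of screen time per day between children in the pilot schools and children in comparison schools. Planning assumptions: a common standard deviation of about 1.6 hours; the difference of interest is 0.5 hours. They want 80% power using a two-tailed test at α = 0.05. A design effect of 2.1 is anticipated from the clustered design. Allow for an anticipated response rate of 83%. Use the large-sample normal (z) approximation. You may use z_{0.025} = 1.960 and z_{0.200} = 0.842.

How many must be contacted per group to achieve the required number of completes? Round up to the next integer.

n = 407 per group

n = (z_{α/2} + z_β)² · (σ₁² + σ₂²) / δ²
  = (1.960 + 0.842)² · (2·1.6² = 5.12) / 0.5²
  = 7.8512 · 5.12 / 0.25
  = 160.79
Design effect: 2.1 × 160.79 = 337.66.
Adjust for 83% response: 337.66 / 0.83 = 406.82.
Round up → n = 407 per group.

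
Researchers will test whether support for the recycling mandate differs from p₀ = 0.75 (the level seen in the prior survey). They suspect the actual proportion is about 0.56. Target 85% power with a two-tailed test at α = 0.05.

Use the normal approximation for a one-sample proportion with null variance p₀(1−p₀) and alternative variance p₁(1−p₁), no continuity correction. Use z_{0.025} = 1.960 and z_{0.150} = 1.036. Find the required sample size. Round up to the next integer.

n = 52

n = [z_{α/2}·√(p₀q₀) + z_β·√(p₁q₁)]² / (p₁ − p₀)²
  = [1.960·√(0.75·0.25) + 1.036·√(0.56·0.44)]² / (-0.19)²
  = [1.960·0.4330 + 1.036·0.4964]² / 0.0361
  = [1.3630]² / 0.0361
  = 51.46
Round up → n = 52.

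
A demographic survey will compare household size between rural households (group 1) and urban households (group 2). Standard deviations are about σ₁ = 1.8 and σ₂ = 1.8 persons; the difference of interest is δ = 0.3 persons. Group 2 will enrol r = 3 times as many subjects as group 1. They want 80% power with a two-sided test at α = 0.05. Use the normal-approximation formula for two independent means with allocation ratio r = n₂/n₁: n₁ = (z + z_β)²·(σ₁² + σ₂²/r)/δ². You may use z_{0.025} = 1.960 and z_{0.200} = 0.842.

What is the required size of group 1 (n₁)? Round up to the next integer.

n₁ = (z_{α/2} + z_β)² · (σ₁² + σ₂²/r) / δ²
   = (1.960 + 0.842)² · (1.8² + 1.8²/3) / 0.3²
   = 7.8512 · (3.24 + 1.08) / 0.09
   = 7.8512 · 4.32 / 0.09
   = 376.86
Round up → n₁ = 377; n₂ = r·n₁ = 3 × 377 = 1131.

n₁ = 377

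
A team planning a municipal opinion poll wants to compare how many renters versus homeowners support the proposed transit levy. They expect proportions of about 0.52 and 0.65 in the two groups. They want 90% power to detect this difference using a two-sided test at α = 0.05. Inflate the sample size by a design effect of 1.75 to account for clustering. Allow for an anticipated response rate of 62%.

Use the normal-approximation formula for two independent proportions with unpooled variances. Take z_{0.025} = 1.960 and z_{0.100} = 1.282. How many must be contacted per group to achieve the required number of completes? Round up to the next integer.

n = (z_{α/2} + z_β)² · [p₁(1−p₁) + p₂(1−p₂)] / (p₁ − p₂)²
  = (1.960 + 1.282)² · (0.52·0.48 + 0.65·0.35) / (-0.13)²
  = (3.242)² · (0.2496 + 0.2275) / 0.0169
  = 10.5106 · 0.4771 / 0.0169
  = 296.72
Design effect: 1.75 × 296.72 = 519.26.
Adjust for 62% response: 519.26 / 0.62 = 837.52.
Round up → n = 838 per group.

n = 838 per group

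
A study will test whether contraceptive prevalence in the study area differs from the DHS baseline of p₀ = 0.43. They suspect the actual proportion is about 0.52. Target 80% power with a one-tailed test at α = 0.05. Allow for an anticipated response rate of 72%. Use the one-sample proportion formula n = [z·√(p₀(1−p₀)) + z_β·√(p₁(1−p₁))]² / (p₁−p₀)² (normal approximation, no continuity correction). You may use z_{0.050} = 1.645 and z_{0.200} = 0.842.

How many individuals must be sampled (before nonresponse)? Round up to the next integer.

n = [z_α·√(p₀q₀) + z_β·√(p₁q₁)]² / (p₁ − p₀)²
  = [1.645·√(0.43·0.57) + 0.842·√(0.52·0.48)]² / (0.09)²
  = [1.645·0.4951 + 0.842·0.4996]² / 0.0081
  = [1.2351]² / 0.0081
  = 188.32
Adjust for 72% response: 188.32 / 0.72 = 261.55.
Round up → n = 262.

n = 262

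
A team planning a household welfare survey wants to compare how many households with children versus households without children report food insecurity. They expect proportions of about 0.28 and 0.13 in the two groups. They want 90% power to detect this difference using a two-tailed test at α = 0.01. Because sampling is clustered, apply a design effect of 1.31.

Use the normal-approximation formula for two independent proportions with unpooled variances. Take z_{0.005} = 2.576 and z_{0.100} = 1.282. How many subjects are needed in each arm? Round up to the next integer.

n = (z_{α/2} + z_β)² · [p₁(1−p₁) + p₂(1−p₂)] / (p₁ − p₂)²
  = (2.576 + 1.282)² · (0.28·0.72 + 0.13·0.87) / (0.15)²
  = (3.858)² · (0.2016 + 0.1131) / 0.0225
  = 14.8842 · 0.3147 / 0.0225
  = 208.18
Design effect: 1.31 × 208.18 = 272.72.
Round up → n = 273 per group.

n = 273 per group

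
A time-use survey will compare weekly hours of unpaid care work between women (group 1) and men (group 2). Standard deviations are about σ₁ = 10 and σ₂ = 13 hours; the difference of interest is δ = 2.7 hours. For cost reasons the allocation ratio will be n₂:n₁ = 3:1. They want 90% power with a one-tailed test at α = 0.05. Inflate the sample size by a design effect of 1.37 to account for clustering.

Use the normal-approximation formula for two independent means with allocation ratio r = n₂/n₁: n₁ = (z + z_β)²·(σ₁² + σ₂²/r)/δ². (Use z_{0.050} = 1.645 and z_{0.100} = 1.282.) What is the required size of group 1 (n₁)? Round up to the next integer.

n₁ = 252

n₁ = (z_α + z_β)² · (σ₁² + σ₂²/r) / δ²
   = (1.645 + 1.282)² · (10² + 13²/3) / 2.7²
   = 8.5673 · (100 + 56.3333) / 7.29
   = 8.5673 · 156.3333 / 7.29
   = 183.73
Design effect: 1.37 × 183.73 = 251.70.
Round up → n₁ = 252; n₂ = r·n₁ = 3 × 252 = 756.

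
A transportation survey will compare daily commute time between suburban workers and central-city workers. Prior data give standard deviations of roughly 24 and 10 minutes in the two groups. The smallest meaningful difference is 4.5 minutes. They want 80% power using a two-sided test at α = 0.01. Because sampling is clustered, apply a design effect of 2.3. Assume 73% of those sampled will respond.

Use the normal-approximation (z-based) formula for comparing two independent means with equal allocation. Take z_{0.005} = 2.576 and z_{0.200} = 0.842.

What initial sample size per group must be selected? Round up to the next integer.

n = (z_{α/2} + z_β)² · (σ₁² + σ₂²) / δ²
  = (2.576 + 0.842)² · (24² + 10² = 676) / 4.5²
  = 11.6827 · 676 / 20.25
  = 390.00
Design effect: 2.3 × 390.00 = 897.00.
Adjust for 73% response: 897.00 / 0.73 = 1228.77.
Round up → n = 1229 per group.

n = 1229 per group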